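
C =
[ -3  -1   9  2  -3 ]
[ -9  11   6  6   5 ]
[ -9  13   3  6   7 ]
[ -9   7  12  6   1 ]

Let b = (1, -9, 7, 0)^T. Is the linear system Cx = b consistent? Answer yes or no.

no

Row reduce the augmented matrix [C | b].
R2 ← R2 − (3)·R1: [0, 14, -21, 0, 14, -12]
R3 ← R3 − (3)·R1: [0, 16, -24, 0, 16, 4]
R4 ← R4 − (3)·R1: [0, 10, -15, 0, 10, -3]
R3 ← R3 − (8/7)·R2: [0, 0, 0, 0, 0, 124/7]
R4 ← R4 − (5/7)·R2: [0, 0, 0, 0, 0, 39/7]
R4 ← R4 − (39/124)·R3: [0, 0, 0, 0, 0, 0]
The echelon form has 3 nonzero rows; the last pivot sits in the augmented column, so rank(C) = 2 but rank([C|b]) = 3.
Since the ranks differ, the system is inconsistent.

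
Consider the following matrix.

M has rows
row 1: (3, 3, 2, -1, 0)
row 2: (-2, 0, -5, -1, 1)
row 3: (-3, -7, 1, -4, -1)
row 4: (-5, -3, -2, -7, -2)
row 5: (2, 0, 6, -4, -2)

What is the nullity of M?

1

Row reduce to echelon form.
R2 ← R2 + (2/3)·R1: [0, 2, -11/3, -5/3, 1]
R3 ← R3 + R1: [0, -4, 3, -5, -1]
R4 ← R4 + (5/3)·R1: [0, 2, 4/3, -26/3, -2]
R5 ← R5 − (2/3)·R1: [0, -2, 14/3, -10/3, -2]
R3 ← R3 + (2)·R2: [0, 0, -13/3, -25/3, 1]
R4 ← R4 − R2: [0, 0, 5, -7, -3]
R5 ← R5 + R2: [0, 0, 1, -5, -1]
R4 ← R4 + (15/13)·R3: [0, 0, 0, -216/13, -24/13]
R5 ← R5 + (3/13)·R3: [0, 0, 0, -90/13, -10/13]
R5 ← R5 − (5/12)·R4: [0, 0, 0, 0, 0]
4 nonzero rows, so rank(M) = 4.
M has 5 columns; by rank–nullity, nullity = 5 − 4 = 1.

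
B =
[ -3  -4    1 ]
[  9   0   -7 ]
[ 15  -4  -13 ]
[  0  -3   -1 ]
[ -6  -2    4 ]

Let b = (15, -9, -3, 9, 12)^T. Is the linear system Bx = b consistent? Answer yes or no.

yes

Row reduce the augmented matrix [B | b].
R2 ← R2 + (3)·R1: [0, -12, -4, 36]
R3 ← R3 + (5)·R1: [0, -24, -8, 72]
R5 ← R5 − (2)·R1: [0, 6, 2, -18]
R3 ← R3 − (2)·R2: [0, 0, 0, 0]
R4 ← R4 − (1/4)·R2: [0, 0, 0, 0]
R5 ← R5 + (1/2)·R2: [0, 0, 0, 0]
The echelon form has 2 nonzero rows, and every pivot lies in the first 3 columns, so rank(B) = rank([B|b]) = 2.
The system is consistent.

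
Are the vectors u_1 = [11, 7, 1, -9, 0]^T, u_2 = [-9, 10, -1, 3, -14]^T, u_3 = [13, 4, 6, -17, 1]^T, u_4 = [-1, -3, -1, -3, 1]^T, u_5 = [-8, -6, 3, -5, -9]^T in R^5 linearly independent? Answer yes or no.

yes

Form the matrix with these vectors as rows and row reduce.
R2 ← R2 + (9/11)·R1: [0, 173/11, -2/11, -48/11, -14]
R3 ← R3 − (13/11)·R1: [0, -47/11, 53/11, -70/11, 1]
R4 ← R4 + (1/11)·R1: [0, -26/11, -10/11, -42/11, 1]
R5 ← R5 + (8/11)·R1: [0, -10/11, 41/11, -127/11, -9]
R3 ← R3 + (47/173)·R2: [0, 0, 825/173, -1306/173, -485/173]
R4 ← R4 + (26/173)·R2: [0, 0, -162/173, -774/173, -191/173]
R5 ← R5 + (10/173)·R2: [0, 0, 643/173, -2041/173, -1697/173]
R4 ← R4 + (54/275)·R3: [0, 0, 0, -1638/275, -91/55]
R5 ← R5 − (643/825)·R3: [0, 0, 0, -4879/825, -1258/165]
R5 ← R5 − (697/702)·R4: [0, 0, 0, 0, -323/54]
5 nonzero rows, so the 5 vectors span a space of dimension 5.
Since 5 = 5, the vectors are linearly independent.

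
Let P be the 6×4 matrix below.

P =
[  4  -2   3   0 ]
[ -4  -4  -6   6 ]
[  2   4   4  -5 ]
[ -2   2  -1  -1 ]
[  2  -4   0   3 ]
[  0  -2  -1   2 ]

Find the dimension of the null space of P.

Row reduce to echelon form.
R2 ← R2 + R1: [0, -6, -3, 6]
R3 ← R3 − (1/2)·R1: [0, 5, 5/2, -5]
R4 ← R4 + (1/2)·R1: [0, 1, 1/2, -1]
R5 ← R5 − (1/2)·R1: [0, -3, -3/2, 3]
R3 ← R3 + (5/6)·R2: [0, 0, 0, 0]
R4 ← R4 + (1/6)·R2: [0, 0, 0, 0]
R5 ← R5 − (1/2)·R2: [0, 0, 0, 0]
R6 ← R6 − (1/3)·R2: [0, 0, 0, 0]
2 nonzero rows, so rank(P) = 2.
P has 4 columns; by rank–nullity, nullity = 4 − 2 = 2.

2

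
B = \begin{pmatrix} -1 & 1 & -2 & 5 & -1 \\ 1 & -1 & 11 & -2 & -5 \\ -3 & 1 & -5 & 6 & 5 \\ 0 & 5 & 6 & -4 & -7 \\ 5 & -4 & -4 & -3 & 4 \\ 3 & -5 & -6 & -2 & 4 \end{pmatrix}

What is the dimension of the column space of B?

5

Row reduce to echelon form.
R2 ← R2 + R1: [0, 0, 9, 3, -6]
R3 ← R3 − (3)·R1: [0, -2, 1, -9, 8]
R5 ← R5 + (5)·R1: [0, 1, -14, 22, -1]
R6 ← R6 + (3)·R1: [0, -2, -12, 13, 1]
Swap R2 ↔ R3
R4 ← R4 + (5/2)·R2: [0, 0, 17/2, -53/2, 13]
R5 ← R5 + (1/2)·R2: [0, 0, -27/2, 35/2, 3]
R6 ← R6 − R2: [0, 0, -13, 22, -7]
R4 ← R4 − (17/18)·R3: [0, 0, 0, -88/3, 56/3]
R5 ← R5 + (3/2)·R3: [0, 0, 0, 22, -6]
R6 ← R6 + (13/9)·R3: [0, 0, 0, 79/3, -47/3]
R5 ← R5 + (3/4)·R4: [0, 0, 0, 0, 8]
R6 ← R6 + (79/88)·R4: [0, 0, 0, 0, 12/11]
R6 ← R6 − (3/22)·R5: [0, 0, 0, 0, 0]
Echelon form has 5 nonzero rows, so rank(B) = 5.
The column space has dimension equal to the rank: 5.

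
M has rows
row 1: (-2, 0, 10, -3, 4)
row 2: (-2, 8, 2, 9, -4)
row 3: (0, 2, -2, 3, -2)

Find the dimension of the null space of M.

Row reduce to echelon form.
R2 ← R2 − R1: [0, 8, -8, 12, -8]
R3 ← R3 − (1/4)·R2: [0, 0, 0, 0, 0]
2 nonzero rows, so rank(M) = 2.
M has 5 columns; by rank–nullity, nullity = 5 − 2 = 3.

3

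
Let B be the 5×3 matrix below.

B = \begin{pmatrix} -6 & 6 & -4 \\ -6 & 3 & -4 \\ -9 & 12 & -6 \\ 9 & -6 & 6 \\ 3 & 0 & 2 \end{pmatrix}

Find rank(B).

Row reduce to echelon form.
R2 ← R2 − R1: [0, -3, 0]
R3 ← R3 − (3/2)·R1: [0, 3, 0]
R4 ← R4 + (3/2)·R1: [0, 3, 0]
R5 ← R5 + (1/2)·R1: [0, 3, 0]
R3 ← R3 + R2: [0, 0, 0]
R4 ← R4 + R2: [0, 0, 0]
R5 ← R5 + R2: [0, 0, 0]
Echelon form has 2 nonzero rows, so rank(B) = 2.

2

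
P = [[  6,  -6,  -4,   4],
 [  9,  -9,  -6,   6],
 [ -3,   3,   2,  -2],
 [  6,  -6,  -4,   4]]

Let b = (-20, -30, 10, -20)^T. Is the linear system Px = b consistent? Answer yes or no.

yes

Row reduce the augmented matrix [P | b].
R2 ← R2 − (3/2)·R1: [0, 0, 0, 0, 0]
R3 ← R3 + (1/2)·R1: [0, 0, 0, 0, 0]
R4 ← R4 − R1: [0, 0, 0, 0, 0]
The echelon form has 1 nonzero rows, and every pivot lies in the first 4 columns, so rank(P) = rank([P|b]) = 1.
The system is consistent.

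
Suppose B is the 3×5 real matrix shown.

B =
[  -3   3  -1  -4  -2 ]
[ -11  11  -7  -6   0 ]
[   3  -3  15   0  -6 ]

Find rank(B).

3

Row reduce to echelon form.
R2 ← R2 − (11/3)·R1: [0, 0, -10/3, 26/3, 22/3]
R3 ← R3 + R1: [0, 0, 14, -4, -8]
R3 ← R3 + (21/5)·R2: [0, 0, 0, 162/5, 114/5]
Echelon form has 3 nonzero rows, so rank(B) = 3.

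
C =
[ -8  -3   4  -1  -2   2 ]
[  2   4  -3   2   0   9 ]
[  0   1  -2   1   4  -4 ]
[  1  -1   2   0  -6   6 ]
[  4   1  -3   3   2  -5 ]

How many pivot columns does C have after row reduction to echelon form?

4

Row reduce to echelon form.
R2 ← R2 + (1/4)·R1: [0, 13/4, -2, 7/4, -1/2, 19/2]
R4 ← R4 + (1/8)·R1: [0, -11/8, 5/2, -1/8, -25/4, 25/4]
R5 ← R5 + (1/2)·R1: [0, -1/2, -1, 5/2, 1, -4]
R3 ← R3 − (4/13)·R2: [0, 0, -18/13, 6/13, 54/13, -90/13]
R4 ← R4 + (11/26)·R2: [0, 0, 43/26, 8/13, -84/13, 267/26]
R5 ← R5 + (2/13)·R2: [0, 0, -17/13, 36/13, 12/13, -33/13]
R4 ← R4 + (43/36)·R3: [0, 0, 0, 7/6, -3/2, 2]
R5 ← R5 − (17/18)·R3: [0, 0, 0, 7/3, -3, 4]
R5 ← R5 − (2)·R4: [0, 0, 0, 0, 0, 0]
Echelon form has 4 nonzero rows, so rank(C) = 4.
Each nonzero row contributes one pivot column: 4 pivot columns.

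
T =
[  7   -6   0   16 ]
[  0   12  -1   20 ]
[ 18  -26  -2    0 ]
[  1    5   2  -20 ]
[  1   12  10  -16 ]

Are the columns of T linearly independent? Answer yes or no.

Row reduce T to echelon form.
R3 ← R3 − (18/7)·R1: [0, -74/7, -2, -288/7]
R4 ← R4 − (1/7)·R1: [0, 41/7, 2, -156/7]
R5 ← R5 − (1/7)·R1: [0, 90/7, 10, -128/7]
R3 ← R3 + (37/42)·R2: [0, 0, -121/42, -494/21]
R4 ← R4 − (41/84)·R2: [0, 0, 209/84, -673/21]
R5 ← R5 − (15/14)·R2: [0, 0, 155/14, -278/7]
R4 ← R4 + (19/22)·R3: [0, 0, 0, -576/11]
R5 ← R5 + (465/121)·R3: [0, 0, 0, -15744/121]
R5 ← R5 − (82/33)·R4: [0, 0, 0, 0]
4 pivots among 4 columns.
Every column is a pivot column, so the columns are linearly independent.

yes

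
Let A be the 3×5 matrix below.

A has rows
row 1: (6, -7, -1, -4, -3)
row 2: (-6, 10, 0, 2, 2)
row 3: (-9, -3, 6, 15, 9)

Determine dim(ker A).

Row reduce to echelon form.
R2 ← R2 + R1: [0, 3, -1, -2, -1]
R3 ← R3 + (3/2)·R1: [0, -27/2, 9/2, 9, 9/2]
R3 ← R3 + (9/2)·R2: [0, 0, 0, 0, 0]
2 nonzero rows, so rank(A) = 2.
A has 5 columns; by rank–nullity, nullity = 5 − 2 = 3.

3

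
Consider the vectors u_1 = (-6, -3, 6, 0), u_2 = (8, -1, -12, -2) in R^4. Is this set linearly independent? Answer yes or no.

yes

Form the matrix with these vectors as rows and row reduce.
R2 ← R2 + (4/3)·R1: [0, -5, -4, -2]
2 nonzero rows, so the 2 vectors span a space of dimension 2.
Since 2 = 2, the vectors are linearly independent.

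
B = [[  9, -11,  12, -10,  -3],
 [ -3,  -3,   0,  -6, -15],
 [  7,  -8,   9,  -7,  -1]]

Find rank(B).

Row reduce to echelon form.
R2 ← R2 + (1/3)·R1: [0, -20/3, 4, -28/3, -16]
R3 ← R3 − (7/9)·R1: [0, 5/9, -1/3, 7/9, 4/3]
R3 ← R3 + (1/12)·R2: [0, 0, 0, 0, 0]
Echelon form has 2 nonzero rows, so rank(B) = 2.

2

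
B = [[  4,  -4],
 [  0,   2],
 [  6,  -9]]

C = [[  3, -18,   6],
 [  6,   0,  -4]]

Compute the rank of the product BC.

2

First compute BC:
[[-12, -72,  40],
 [ 12,   0,  -8],
 [-36, -108,  72]]
Now row reduce the product.
R2 ← R2 + R1: [0, -72, 32]
R3 ← R3 − (3)·R1: [0, 108, -48]
R3 ← R3 + (3/2)·R2: [0, 0, 0]
2 nonzero rows, so rank(BC) = 2.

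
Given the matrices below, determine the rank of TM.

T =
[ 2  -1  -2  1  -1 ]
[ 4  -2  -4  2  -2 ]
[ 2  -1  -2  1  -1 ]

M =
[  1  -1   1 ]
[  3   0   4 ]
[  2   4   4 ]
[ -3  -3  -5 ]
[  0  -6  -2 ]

First compute TM:
[[ -8,  -7, -13],
 [-16, -14, -26],
 [ -8,  -7, -13]]
Now row reduce the product.
R2 ← R2 − (2)·R1: [0, 0, 0]
R3 ← R3 − R1: [0, 0, 0]
1 nonzero row, so rank(TM) = 1.

1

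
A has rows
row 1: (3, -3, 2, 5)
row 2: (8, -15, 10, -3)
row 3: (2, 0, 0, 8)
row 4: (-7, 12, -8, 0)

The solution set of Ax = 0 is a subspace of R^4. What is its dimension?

Row reduce to echelon form.
R2 ← R2 − (8/3)·R1: [0, -7, 14/3, -49/3]
R3 ← R3 − (2/3)·R1: [0, 2, -4/3, 14/3]
R4 ← R4 + (7/3)·R1: [0, 5, -10/3, 35/3]
R3 ← R3 + (2/7)·R2: [0, 0, 0, 0]
R4 ← R4 + (5/7)·R2: [0, 0, 0, 0]
2 nonzero rows, so rank(A) = 2.
A has 4 columns; by rank–nullity, nullity = 4 − 2 = 2.

2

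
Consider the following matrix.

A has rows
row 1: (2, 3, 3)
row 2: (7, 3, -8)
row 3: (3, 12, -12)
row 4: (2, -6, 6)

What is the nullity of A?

0

Row reduce to echelon form.
R2 ← R2 − (7/2)·R1: [0, -15/2, -37/2]
R3 ← R3 − (3/2)·R1: [0, 15/2, -33/2]
R4 ← R4 − R1: [0, -9, 3]
R3 ← R3 + R2: [0, 0, -35]
R4 ← R4 − (6/5)·R2: [0, 0, 126/5]
R4 ← R4 + (18/25)·R3: [0, 0, 0]
3 nonzero rows, so rank(A) = 3.
A has 3 columns; by rank–nullity, nullity = 3 − 3 = 0.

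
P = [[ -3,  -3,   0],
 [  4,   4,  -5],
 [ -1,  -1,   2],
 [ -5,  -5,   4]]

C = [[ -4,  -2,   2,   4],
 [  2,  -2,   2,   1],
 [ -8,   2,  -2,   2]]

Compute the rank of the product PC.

2

First compute PC:
[[  6,  12, -12, -15],
 [ 32, -26,  26,  10],
 [-14,   8,  -8,  -1],
 [-22,  28, -28, -17]]
Now row reduce the product.
R2 ← R2 − (16/3)·R1: [0, -90, 90, 90]
R3 ← R3 + (7/3)·R1: [0, 36, -36, -36]
R4 ← R4 + (11/3)·R1: [0, 72, -72, -72]
R3 ← R3 + (2/5)·R2: [0, 0, 0, 0]
R4 ← R4 + (4/5)·R2: [0, 0, 0, 0]
2 nonzero rows, so rank(PC) = 2.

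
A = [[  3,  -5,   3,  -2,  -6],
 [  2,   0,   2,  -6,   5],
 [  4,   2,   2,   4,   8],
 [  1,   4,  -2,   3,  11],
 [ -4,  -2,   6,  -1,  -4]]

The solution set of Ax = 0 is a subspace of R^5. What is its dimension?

0

Row reduce to echelon form.
R2 ← R2 − (2/3)·R1: [0, 10/3, 0, -14/3, 9]
R3 ← R3 − (4/3)·R1: [0, 26/3, -2, 20/3, 16]
R4 ← R4 − (1/3)·R1: [0, 17/3, -3, 11/3, 13]
R5 ← R5 + (4/3)·R1: [0, -26/3, 10, -11/3, -12]
R3 ← R3 − (13/5)·R2: [0, 0, -2, 94/5, -37/5]
R4 ← R4 − (17/10)·R2: [0, 0, -3, 58/5, -23/10]
R5 ← R5 + (13/5)·R2: [0, 0, 10, -79/5, 57/5]
R4 ← R4 − (3/2)·R3: [0, 0, 0, -83/5, 44/5]
R5 ← R5 + (5)·R3: [0, 0, 0, 391/5, -128/5]
R5 ← R5 + (391/83)·R4: [0, 0, 0, 0, 1316/83]
5 nonzero rows, so rank(A) = 5.
A has 5 columns; by rank–nullity, nullity = 5 − 5 = 0.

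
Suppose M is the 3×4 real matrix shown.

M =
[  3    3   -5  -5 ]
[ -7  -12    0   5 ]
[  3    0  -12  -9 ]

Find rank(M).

2

Row reduce to echelon form.
R2 ← R2 + (7/3)·R1: [0, -5, -35/3, -20/3]
R3 ← R3 − R1: [0, -3, -7, -4]
R3 ← R3 − (3/5)·R2: [0, 0, 0, 0]
Echelon form has 2 nonzero rows, so rank(M) = 2.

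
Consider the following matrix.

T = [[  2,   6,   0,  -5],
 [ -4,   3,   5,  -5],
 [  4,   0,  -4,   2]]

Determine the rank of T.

Row reduce to echelon form.
R2 ← R2 + (2)·R1: [0, 15, 5, -15]
R3 ← R3 − (2)·R1: [0, -12, -4, 12]
R3 ← R3 + (4/5)·R2: [0, 0, 0, 0]
Echelon form has 2 nonzero rows, so rank(T) = 2.

2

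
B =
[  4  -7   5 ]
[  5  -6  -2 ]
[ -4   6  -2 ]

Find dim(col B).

2

Row reduce to echelon form.
R2 ← R2 − (5/4)·R1: [0, 11/4, -33/4]
R3 ← R3 + R1: [0, -1, 3]
R3 ← R3 + (4/11)·R2: [0, 0, 0]
Echelon form has 2 nonzero rows, so rank(B) = 2.
The column space has dimension equal to the rank: 2.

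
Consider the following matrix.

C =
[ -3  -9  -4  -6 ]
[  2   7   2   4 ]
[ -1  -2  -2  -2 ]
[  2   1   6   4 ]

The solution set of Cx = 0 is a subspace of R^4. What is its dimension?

Row reduce to echelon form.
R2 ← R2 + (2/3)·R1: [0, 1, -2/3, 0]
R3 ← R3 − (1/3)·R1: [0, 1, -2/3, 0]
R4 ← R4 + (2/3)·R1: [0, -5, 10/3, 0]
R3 ← R3 − R2: [0, 0, 0, 0]
R4 ← R4 + (5)·R2: [0, 0, 0, 0]
2 nonzero rows, so rank(C) = 2.
C has 4 columns; by rank–nullity, nullity = 4 − 2 = 2.

2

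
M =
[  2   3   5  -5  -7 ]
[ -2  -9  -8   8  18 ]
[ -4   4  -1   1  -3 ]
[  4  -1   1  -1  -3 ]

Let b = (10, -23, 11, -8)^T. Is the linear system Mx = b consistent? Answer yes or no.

Row reduce the augmented matrix [M | b].
R2 ← R2 + R1: [0, -6, -3, 3, 11, -13]
R3 ← R3 + (2)·R1: [0, 10, 9, -9, -17, 31]
R4 ← R4 − (2)·R1: [0, -7, -9, 9, 11, -28]
R3 ← R3 + (5/3)·R2: [0, 0, 4, -4, 4/3, 28/3]
R4 ← R4 − (7/6)·R2: [0, 0, -11/2, 11/2, -11/6, -77/6]
R4 ← R4 + (11/8)·R3: [0, 0, 0, 0, 0, 0]
The echelon form has 3 nonzero rows, and every pivot lies in the first 5 columns, so rank(M) = rank([M|b]) = 3.
The system is consistent.

yes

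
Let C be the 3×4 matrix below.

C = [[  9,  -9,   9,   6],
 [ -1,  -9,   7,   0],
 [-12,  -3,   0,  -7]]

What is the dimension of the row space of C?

2

Row reduce to echelon form.
R2 ← R2 + (1/9)·R1: [0, -10, 8, 2/3]
R3 ← R3 + (4/3)·R1: [0, -15, 12, 1]
R3 ← R3 − (3/2)·R2: [0, 0, 0, 0]
Echelon form has 2 nonzero rows, so rank(C) = 2.
The row space has dimension equal to the rank: 2.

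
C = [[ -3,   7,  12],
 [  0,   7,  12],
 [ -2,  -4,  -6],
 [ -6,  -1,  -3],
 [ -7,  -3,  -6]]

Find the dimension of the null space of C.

Row reduce to echelon form.
R3 ← R3 − (2/3)·R1: [0, -26/3, -14]
R4 ← R4 − (2)·R1: [0, -15, -27]
R5 ← R5 − (7/3)·R1: [0, -58/3, -34]
R3 ← R3 + (26/21)·R2: [0, 0, 6/7]
R4 ← R4 + (15/7)·R2: [0, 0, -9/7]
R5 ← R5 + (58/21)·R2: [0, 0, -6/7]
R4 ← R4 + (3/2)·R3: [0, 0, 0]
R5 ← R5 + R3: [0, 0, 0]
3 nonzero rows, so rank(C) = 3.
C has 3 columns; by rank–nullity, nullity = 3 − 3 = 0.

0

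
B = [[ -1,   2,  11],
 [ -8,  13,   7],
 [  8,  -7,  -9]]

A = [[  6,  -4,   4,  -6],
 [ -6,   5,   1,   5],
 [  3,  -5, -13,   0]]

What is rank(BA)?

First compute BA:
[[ 15, -41, -145,  16],
 [-105,  62, -110, 113],
 [ 63, -22, 142, -83]]
Now row reduce the product.
R2 ← R2 + (7)·R1: [0, -225, -1125, 225]
R3 ← R3 − (21/5)·R1: [0, 751/5, 751, -751/5]
R3 ← R3 + (751/1125)·R2: [0, 0, 0, 0]
2 nonzero rows, so rank(BA) = 2.

2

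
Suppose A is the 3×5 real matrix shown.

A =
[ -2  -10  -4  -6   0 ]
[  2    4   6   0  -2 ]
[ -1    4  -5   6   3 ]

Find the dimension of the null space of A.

3

Row reduce to echelon form.
R2 ← R2 + R1: [0, -6, 2, -6, -2]
R3 ← R3 − (1/2)·R1: [0, 9, -3, 9, 3]
R3 ← R3 + (3/2)·R2: [0, 0, 0, 0, 0]
2 nonzero rows, so rank(A) = 2.
A has 5 columns; by rank–nullity, nullity = 5 − 2 = 3.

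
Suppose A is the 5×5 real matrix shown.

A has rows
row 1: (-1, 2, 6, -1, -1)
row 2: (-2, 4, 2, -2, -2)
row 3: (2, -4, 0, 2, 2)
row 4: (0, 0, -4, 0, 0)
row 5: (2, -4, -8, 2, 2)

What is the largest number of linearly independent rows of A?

Row reduce to echelon form.
R2 ← R2 − (2)·R1: [0, 0, -10, 0, 0]
R3 ← R3 + (2)·R1: [0, 0, 12, 0, 0]
R5 ← R5 + (2)·R1: [0, 0, 4, 0, 0]
R3 ← R3 + (6/5)·R2: [0, 0, 0, 0, 0]
R4 ← R4 − (2/5)·R2: [0, 0, 0, 0, 0]
R5 ← R5 + (2/5)·R2: [0, 0, 0, 0, 0]
Echelon form has 2 nonzero rows, so rank(A) = 2.
The rank gives the maximum number of linearly independent rows: 2.

2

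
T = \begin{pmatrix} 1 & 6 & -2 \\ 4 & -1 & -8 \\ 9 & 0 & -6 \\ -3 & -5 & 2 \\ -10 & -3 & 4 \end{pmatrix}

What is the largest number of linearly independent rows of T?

3

Row reduce to echelon form.
R2 ← R2 − (4)·R1: [0, -25, 0]
R3 ← R3 − (9)·R1: [0, -54, 12]
R4 ← R4 + (3)·R1: [0, 13, -4]
R5 ← R5 + (10)·R1: [0, 57, -16]
R3 ← R3 − (54/25)·R2: [0, 0, 12]
R4 ← R4 + (13/25)·R2: [0, 0, -4]
R5 ← R5 + (57/25)·R2: [0, 0, -16]
R4 ← R4 + (1/3)·R3: [0, 0, 0]
R5 ← R5 + (4/3)·R3: [0, 0, 0]
Echelon form has 3 nonzero rows, so rank(T) = 3.
The rank gives the maximum number of linearly independent rows: 3.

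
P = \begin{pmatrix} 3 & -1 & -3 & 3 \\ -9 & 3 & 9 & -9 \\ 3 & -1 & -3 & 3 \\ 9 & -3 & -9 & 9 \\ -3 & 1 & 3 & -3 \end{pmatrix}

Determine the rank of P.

1

Row reduce to echelon form.
R2 ← R2 + (3)·R1: [0, 0, 0, 0]
R3 ← R3 − R1: [0, 0, 0, 0]
R4 ← R4 − (3)·R1: [0, 0, 0, 0]
R5 ← R5 + R1: [0, 0, 0, 0]
Echelon form has 1 nonzero row, so rank(P) = 1.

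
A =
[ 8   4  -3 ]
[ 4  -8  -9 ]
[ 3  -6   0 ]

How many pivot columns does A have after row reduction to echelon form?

3

Row reduce to echelon form.
R2 ← R2 − (1/2)·R1: [0, -10, -15/2]
R3 ← R3 − (3/8)·R1: [0, -15/2, 9/8]
R3 ← R3 − (3/4)·R2: [0, 0, 27/4]
Echelon form has 3 nonzero rows, so rank(A) = 3.
Each nonzero row contributes one pivot column: 3 pivot columns.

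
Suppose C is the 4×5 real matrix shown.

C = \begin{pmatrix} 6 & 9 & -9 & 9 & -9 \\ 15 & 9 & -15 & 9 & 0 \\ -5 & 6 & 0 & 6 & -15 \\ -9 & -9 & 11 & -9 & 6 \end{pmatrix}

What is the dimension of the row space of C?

2

Row reduce to echelon form.
R2 ← R2 − (5/2)·R1: [0, -27/2, 15/2, -27/2, 45/2]
R3 ← R3 + (5/6)·R1: [0, 27/2, -15/2, 27/2, -45/2]
R4 ← R4 + (3/2)·R1: [0, 9/2, -5/2, 9/2, -15/2]
R3 ← R3 + R2: [0, 0, 0, 0, 0]
R4 ← R4 + (1/3)·R2: [0, 0, 0, 0, 0]
Echelon form has 2 nonzero rows, so rank(C) = 2.
The row space has dimension equal to the rank: 2.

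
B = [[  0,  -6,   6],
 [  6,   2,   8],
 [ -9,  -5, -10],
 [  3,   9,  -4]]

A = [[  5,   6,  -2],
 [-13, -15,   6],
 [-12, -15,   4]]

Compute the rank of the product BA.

2

First compute BA:
[[  6,   0, -12],
 [-92, -114,  32],
 [140, 171, -52],
 [-54, -57,  32]]
Now row reduce the product.
R2 ← R2 + (46/3)·R1: [0, -114, -152]
R3 ← R3 − (70/3)·R1: [0, 171, 228]
R4 ← R4 + (9)·R1: [0, -57, -76]
R3 ← R3 + (3/2)·R2: [0, 0, 0]
R4 ← R4 − (1/2)·R2: [0, 0, 0]
2 nonzero rows, so rank(BA) = 2.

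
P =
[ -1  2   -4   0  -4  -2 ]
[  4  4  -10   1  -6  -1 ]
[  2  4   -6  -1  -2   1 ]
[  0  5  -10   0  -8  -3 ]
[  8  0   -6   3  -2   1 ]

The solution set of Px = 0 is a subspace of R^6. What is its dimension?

Row reduce to echelon form.
R2 ← R2 + (4)·R1: [0, 12, -26, 1, -22, -9]
R3 ← R3 + (2)·R1: [0, 8, -14, -1, -10, -3]
R5 ← R5 + (8)·R1: [0, 16, -38, 3, -34, -15]
R3 ← R3 − (2/3)·R2: [0, 0, 10/3, -5/3, 14/3, 3]
R4 ← R4 − (5/12)·R2: [0, 0, 5/6, -5/12, 7/6, 3/4]
R5 ← R5 − (4/3)·R2: [0, 0, -10/3, 5/3, -14/3, -3]
R4 ← R4 − (1/4)·R3: [0, 0, 0, 0, 0, 0]
R5 ← R5 + R3: [0, 0, 0, 0, 0, 0]
3 nonzero rows, so rank(P) = 3.
P has 6 columns; by rank–nullity, nullity = 6 − 3 = 3.

3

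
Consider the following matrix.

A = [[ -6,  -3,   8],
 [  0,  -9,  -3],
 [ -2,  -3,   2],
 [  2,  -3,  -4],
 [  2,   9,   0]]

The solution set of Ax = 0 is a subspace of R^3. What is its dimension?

Row reduce to echelon form.
R3 ← R3 − (1/3)·R1: [0, -2, -2/3]
R4 ← R4 + (1/3)·R1: [0, -4, -4/3]
R5 ← R5 + (1/3)·R1: [0, 8, 8/3]
R3 ← R3 − (2/9)·R2: [0, 0, 0]
R4 ← R4 − (4/9)·R2: [0, 0, 0]
R5 ← R5 + (8/9)·R2: [0, 0, 0]
2 nonzero rows, so rank(A) = 2.
A has 3 columns; by rank–nullity, nullity = 3 − 2 = 1.

1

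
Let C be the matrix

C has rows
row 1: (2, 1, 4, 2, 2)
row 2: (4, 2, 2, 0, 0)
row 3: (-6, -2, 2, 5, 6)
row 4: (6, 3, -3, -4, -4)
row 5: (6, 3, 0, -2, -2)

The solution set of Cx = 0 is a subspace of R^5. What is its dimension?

Row reduce to echelon form.
R2 ← R2 − (2)·R1: [0, 0, -6, -4, -4]
R3 ← R3 + (3)·R1: [0, 1, 14, 11, 12]
R4 ← R4 − (3)·R1: [0, 0, -15, -10, -10]
R5 ← R5 − (3)·R1: [0, 0, -12, -8, -8]
Swap R2 ↔ R3
R4 ← R4 − (5/2)·R3: [0, 0, 0, 0, 0]
R5 ← R5 − (2)·R3: [0, 0, 0, 0, 0]
3 nonzero rows, so rank(C) = 3.
C has 5 columns; by rank–nullity, nullity = 5 − 3 = 2.

2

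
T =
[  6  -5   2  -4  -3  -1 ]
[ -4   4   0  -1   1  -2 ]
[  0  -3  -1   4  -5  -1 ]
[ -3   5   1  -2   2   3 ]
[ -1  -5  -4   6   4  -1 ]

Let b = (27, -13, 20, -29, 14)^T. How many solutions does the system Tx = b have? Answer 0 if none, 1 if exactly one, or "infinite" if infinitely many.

infinite

Row reduce the augmented matrix [T | b].
R2 ← R2 + (2/3)·R1: [0, 2/3, 4/3, -11/3, -1, -8/3, 5]
R4 ← R4 + (1/2)·R1: [0, 5/2, 2, -4, 1/2, 5/2, -31/2]
R5 ← R5 + (1/6)·R1: [0, -35/6, -11/3, 16/3, 7/2, -7/6, 37/2]
R3 ← R3 + (9/2)·R2: [0, 0, 5, -25/2, -19/2, -13, 85/2]
R4 ← R4 − (15/4)·R2: [0, 0, -3, 39/4, 17/4, 25/2, -137/4]
R5 ← R5 + (35/4)·R2: [0, 0, 8, -107/4, -21/4, -49/2, 249/4]
R4 ← R4 + (3/5)·R3: [0, 0, 0, 9/4, -29/20, 47/10, -35/4]
R5 ← R5 − (8/5)·R3: [0, 0, 0, -27/4, 199/20, -37/10, -23/4]
R5 ← R5 + (3)·R4: [0, 0, 0, 0, 28/5, 52/5, -32]
The echelon form has 5 nonzero rows, and every pivot lies in the first 6 columns, so rank(T) = rank([T|b]) = 5.
The system is consistent.
rank = 5 < 6 unknowns, so there are infinitely many solutions.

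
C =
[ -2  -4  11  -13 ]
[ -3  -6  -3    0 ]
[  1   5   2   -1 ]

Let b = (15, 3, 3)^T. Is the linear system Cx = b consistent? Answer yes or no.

yes

Row reduce the augmented matrix [C | b].
R2 ← R2 − (3/2)·R1: [0, 0, -39/2, 39/2, -39/2]
R3 ← R3 + (1/2)·R1: [0, 3, 15/2, -15/2, 21/2]
Swap R2 ↔ R3
The echelon form has 3 nonzero rows, and every pivot lies in the first 4 columns, so rank(C) = rank([C|b]) = 3.
The system is consistent.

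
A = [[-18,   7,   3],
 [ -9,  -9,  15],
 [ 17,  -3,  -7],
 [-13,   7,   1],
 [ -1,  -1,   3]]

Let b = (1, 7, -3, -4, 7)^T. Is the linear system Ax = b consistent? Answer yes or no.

Row reduce the augmented matrix [A | b].
R2 ← R2 − (1/2)·R1: [0, -25/2, 27/2, 13/2]
R3 ← R3 + (17/18)·R1: [0, 65/18, -25/6, -37/18]
R4 ← R4 − (13/18)·R1: [0, 35/18, -7/6, -85/18]
R5 ← R5 − (1/18)·R1: [0, -25/18, 17/6, 125/18]
R3 ← R3 + (13/45)·R2: [0, 0, -4/15, -8/45]
R4 ← R4 + (7/45)·R2: [0, 0, 14/15, -167/45]
R5 ← R5 − (1/9)·R2: [0, 0, 4/3, 56/9]
R4 ← R4 + (7/2)·R3: [0, 0, 0, -13/3]
R5 ← R5 + (5)·R3: [0, 0, 0, 16/3]
R5 ← R5 + (16/13)·R4: [0, 0, 0, 0]
The echelon form has 4 nonzero rows; the last pivot sits in the augmented column, so rank(A) = 3 but rank([A|b]) = 4.
Since the ranks differ, the system is inconsistent.

no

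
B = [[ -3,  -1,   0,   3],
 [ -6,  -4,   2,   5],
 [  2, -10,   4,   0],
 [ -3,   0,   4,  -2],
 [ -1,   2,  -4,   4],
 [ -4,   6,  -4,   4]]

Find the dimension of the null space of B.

1

Row reduce to echelon form.
R2 ← R2 − (2)·R1: [0, -2, 2, -1]
R3 ← R3 + (2/3)·R1: [0, -32/3, 4, 2]
R4 ← R4 − R1: [0, 1, 4, -5]
R5 ← R5 − (1/3)·R1: [0, 7/3, -4, 3]
R6 ← R6 − (4/3)·R1: [0, 22/3, -4, 0]
R3 ← R3 − (16/3)·R2: [0, 0, -20/3, 22/3]
R4 ← R4 + (1/2)·R2: [0, 0, 5, -11/2]
R5 ← R5 + (7/6)·R2: [0, 0, -5/3, 11/6]
R6 ← R6 + (11/3)·R2: [0, 0, 10/3, -11/3]
R4 ← R4 + (3/4)·R3: [0, 0, 0, 0]
R5 ← R5 − (1/4)·R3: [0, 0, 0, 0]
R6 ← R6 + (1/2)·R3: [0, 0, 0, 0]
3 nonzero rows, so rank(B) = 3.
B has 4 columns; by rank–nullity, nullity = 4 − 3 = 1.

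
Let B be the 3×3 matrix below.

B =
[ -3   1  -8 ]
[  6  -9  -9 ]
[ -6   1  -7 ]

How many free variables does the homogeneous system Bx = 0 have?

0

Row reduce to echelon form.
R2 ← R2 + (2)·R1: [0, -7, -25]
R3 ← R3 − (2)·R1: [0, -1, 9]
R3 ← R3 − (1/7)·R2: [0, 0, 88/7]
3 nonzero rows, so rank(B) = 3.
B has 3 columns; by rank–nullity, nullity = 3 − 3 = 0.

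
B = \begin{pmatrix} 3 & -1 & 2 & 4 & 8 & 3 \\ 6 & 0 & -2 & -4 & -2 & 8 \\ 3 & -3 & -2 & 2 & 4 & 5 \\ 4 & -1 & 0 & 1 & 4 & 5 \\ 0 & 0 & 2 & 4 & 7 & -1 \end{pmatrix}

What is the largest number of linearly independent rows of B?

Row reduce to echelon form.
R2 ← R2 − (2)·R1: [0, 2, -6, -12, -18, 2]
R3 ← R3 − R1: [0, -2, -4, -2, -4, 2]
R4 ← R4 − (4/3)·R1: [0, 1/3, -8/3, -13/3, -20/3, 1]
R3 ← R3 + R2: [0, 0, -10, -14, -22, 4]
R4 ← R4 − (1/6)·R2: [0, 0, -5/3, -7/3, -11/3, 2/3]
R4 ← R4 − (1/6)·R3: [0, 0, 0, 0, 0, 0]
R5 ← R5 + (1/5)·R3: [0, 0, 0, 6/5, 13/5, -1/5]
Swap R4 ↔ R5
Echelon form has 4 nonzero rows, so rank(B) = 4.
The rank gives the maximum number of linearly independent rows: 4.

4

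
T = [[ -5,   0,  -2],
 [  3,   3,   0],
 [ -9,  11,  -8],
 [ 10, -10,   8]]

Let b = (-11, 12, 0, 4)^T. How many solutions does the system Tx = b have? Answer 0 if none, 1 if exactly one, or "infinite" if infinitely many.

infinite

Row reduce the augmented matrix [T | b].
R2 ← R2 + (3/5)·R1: [0, 3, -6/5, 27/5]
R3 ← R3 − (9/5)·R1: [0, 11, -22/5, 99/5]
R4 ← R4 + (2)·R1: [0, -10, 4, -18]
R3 ← R3 − (11/3)·R2: [0, 0, 0, 0]
R4 ← R4 + (10/3)·R2: [0, 0, 0, 0]
The echelon form has 2 nonzero rows, and every pivot lies in the first 3 columns, so rank(T) = rank([T|b]) = 2.
The system is consistent.
rank = 2 < 3 unknowns, so there are infinitely many solutions.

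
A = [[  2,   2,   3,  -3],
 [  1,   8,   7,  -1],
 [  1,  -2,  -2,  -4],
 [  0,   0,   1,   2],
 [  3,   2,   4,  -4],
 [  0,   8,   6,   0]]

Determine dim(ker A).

Row reduce to echelon form.
R2 ← R2 − (1/2)·R1: [0, 7, 11/2, 1/2]
R3 ← R3 − (1/2)·R1: [0, -3, -7/2, -5/2]
R5 ← R5 − (3/2)·R1: [0, -1, -1/2, 1/2]
R3 ← R3 + (3/7)·R2: [0, 0, -8/7, -16/7]
R5 ← R5 + (1/7)·R2: [0, 0, 2/7, 4/7]
R6 ← R6 − (8/7)·R2: [0, 0, -2/7, -4/7]
R4 ← R4 + (7/8)·R3: [0, 0, 0, 0]
R5 ← R5 + (1/4)·R3: [0, 0, 0, 0]
R6 ← R6 − (1/4)·R3: [0, 0, 0, 0]
3 nonzero rows, so rank(A) = 3.
A has 4 columns; by rank–nullity, nullity = 4 − 3 = 1.

1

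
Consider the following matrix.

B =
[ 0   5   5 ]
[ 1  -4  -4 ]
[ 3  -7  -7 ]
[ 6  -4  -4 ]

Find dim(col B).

Row reduce to echelon form.
Swap R1 ↔ R2
R3 ← R3 − (3)·R1: [0, 5, 5]
R4 ← R4 − (6)·R1: [0, 20, 20]
R3 ← R3 − R2: [0, 0, 0]
R4 ← R4 − (4)·R2: [0, 0, 0]
Echelon form has 2 nonzero rows, so rank(B) = 2.
The column space has dimension equal to the rank: 2.

2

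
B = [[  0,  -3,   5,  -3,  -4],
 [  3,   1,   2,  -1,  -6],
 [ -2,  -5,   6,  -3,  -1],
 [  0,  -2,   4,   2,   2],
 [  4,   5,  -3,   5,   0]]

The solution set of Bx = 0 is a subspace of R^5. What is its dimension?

Row reduce to echelon form.
Swap R1 ↔ R2
R3 ← R3 + (2/3)·R1: [0, -13/3, 22/3, -11/3, -5]
R5 ← R5 − (4/3)·R1: [0, 11/3, -17/3, 19/3, 8]
R3 ← R3 − (13/9)·R2: [0, 0, 1/9, 2/3, 7/9]
R4 ← R4 − (2/3)·R2: [0, 0, 2/3, 4, 14/3]
R5 ← R5 + (11/9)·R2: [0, 0, 4/9, 8/3, 28/9]
R4 ← R4 − (6)·R3: [0, 0, 0, 0, 0]
R5 ← R5 − (4)·R3: [0, 0, 0, 0, 0]
3 nonzero rows, so rank(B) = 3.
B has 5 columns; by rank–nullity, nullity = 5 − 3 = 2.

2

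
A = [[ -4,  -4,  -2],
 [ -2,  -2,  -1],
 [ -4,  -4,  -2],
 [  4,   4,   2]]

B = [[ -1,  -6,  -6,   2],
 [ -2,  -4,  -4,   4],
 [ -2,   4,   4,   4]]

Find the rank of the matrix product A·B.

1

First compute AB:
[[ 16,  32,  32, -32],
 [  8,  16,  16, -16],
 [ 16,  32,  32, -32],
 [-16, -32, -32,  32]]
Now row reduce the product.
R2 ← R2 − (1/2)·R1: [0, 0, 0, 0]
R3 ← R3 − R1: [0, 0, 0, 0]
R4 ← R4 + R1: [0, 0, 0, 0]
1 nonzero row, so rank(AB) = 1.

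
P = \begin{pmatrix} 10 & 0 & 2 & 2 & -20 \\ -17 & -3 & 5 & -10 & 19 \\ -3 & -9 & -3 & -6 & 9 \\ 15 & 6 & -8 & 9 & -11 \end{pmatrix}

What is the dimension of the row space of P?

Row reduce to echelon form.
R2 ← R2 + (17/10)·R1: [0, -3, 42/5, -33/5, -15]
R3 ← R3 + (3/10)·R1: [0, -9, -12/5, -27/5, 3]
R4 ← R4 − (3/2)·R1: [0, 6, -11, 6, 19]
R3 ← R3 − (3)·R2: [0, 0, -138/5, 72/5, 48]
R4 ← R4 + (2)·R2: [0, 0, 29/5, -36/5, -11]
R4 ← R4 + (29/138)·R3: [0, 0, 0, -96/23, -21/23]
Echelon form has 4 nonzero rows, so rank(P) = 4.
The row space has dimension equal to the rank: 4.

4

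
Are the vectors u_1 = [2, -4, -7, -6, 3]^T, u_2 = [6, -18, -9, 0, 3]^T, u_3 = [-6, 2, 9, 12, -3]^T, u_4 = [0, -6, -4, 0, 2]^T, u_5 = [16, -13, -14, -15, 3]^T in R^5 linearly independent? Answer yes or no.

Form the matrix with these vectors as rows and row reduce.
R2 ← R2 − (3)·R1: [0, -6, 12, 18, -6]
R3 ← R3 + (3)·R1: [0, -10, -12, -6, 6]
R5 ← R5 − (8)·R1: [0, 19, 42, 33, -21]
R3 ← R3 − (5/3)·R2: [0, 0, -32, -36, 16]
R4 ← R4 − R2: [0, 0, -16, -18, 8]
R5 ← R5 + (19/6)·R2: [0, 0, 80, 90, -40]
R4 ← R4 − (1/2)·R3: [0, 0, 0, 0, 0]
R5 ← R5 + (5/2)·R3: [0, 0, 0, 0, 0]
3 nonzero rows, so the 5 vectors span a space of dimension 3.
Since 3 < 5, the vectors are linearly dependent.

no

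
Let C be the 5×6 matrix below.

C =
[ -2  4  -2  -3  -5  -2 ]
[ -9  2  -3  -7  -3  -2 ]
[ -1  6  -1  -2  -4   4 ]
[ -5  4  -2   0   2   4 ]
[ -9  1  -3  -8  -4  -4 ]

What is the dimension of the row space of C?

4

Row reduce to echelon form.
R2 ← R2 − (9/2)·R1: [0, -16, 6, 13/2, 39/2, 7]
R3 ← R3 − (1/2)·R1: [0, 4, 0, -1/2, -3/2, 5]
R4 ← R4 − (5/2)·R1: [0, -6, 3, 15/2, 29/2, 9]
R5 ← R5 − (9/2)·R1: [0, -17, 6, 11/2, 37/2, 5]
R3 ← R3 + (1/4)·R2: [0, 0, 3/2, 9/8, 27/8, 27/4]
R4 ← R4 − (3/8)·R2: [0, 0, 3/4, 81/16, 115/16, 51/8]
R5 ← R5 − (17/16)·R2: [0, 0, -3/8, -45/32, -71/32, -39/16]
R4 ← R4 − (1/2)·R3: [0, 0, 0, 9/2, 11/2, 3]
R5 ← R5 + (1/4)·R3: [0, 0, 0, -9/8, -11/8, -3/4]
R5 ← R5 + (1/4)·R4: [0, 0, 0, 0, 0, 0]
Echelon form has 4 nonzero rows, so rank(C) = 4.
The row space has dimension equal to the rank: 4.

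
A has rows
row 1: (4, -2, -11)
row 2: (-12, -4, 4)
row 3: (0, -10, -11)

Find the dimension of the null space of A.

Row reduce to echelon form.
R2 ← R2 + (3)·R1: [0, -10, -29]
R3 ← R3 − R2: [0, 0, 18]
3 nonzero rows, so rank(A) = 3.
A has 3 columns; by rank–nullity, nullity = 3 − 3 = 0.

0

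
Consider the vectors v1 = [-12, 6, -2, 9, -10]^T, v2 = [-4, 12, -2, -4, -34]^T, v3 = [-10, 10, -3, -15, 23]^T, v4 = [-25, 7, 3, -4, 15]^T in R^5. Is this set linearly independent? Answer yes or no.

Form the matrix with these vectors as rows and row reduce.
R2 ← R2 − (1/3)·R1: [0, 10, -4/3, -7, -92/3]
R3 ← R3 − (5/6)·R1: [0, 5, -4/3, -45/2, 94/3]
R4 ← R4 − (25/12)·R1: [0, -11/2, 43/6, -91/4, 215/6]
R3 ← R3 − (1/2)·R2: [0, 0, -2/3, -19, 140/3]
R4 ← R4 + (11/20)·R2: [0, 0, 193/30, -133/5, 569/30]
R4 ← R4 + (193/20)·R3: [0, 0, 0, -4199/20, 4693/10]
4 nonzero rows, so the 4 vectors span a space of dimension 4.
Since 4 = 4, the vectors are linearly independent.

yes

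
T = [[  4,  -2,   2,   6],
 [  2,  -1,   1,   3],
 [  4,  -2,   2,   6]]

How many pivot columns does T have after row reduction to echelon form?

1

Row reduce to echelon form.
R2 ← R2 − (1/2)·R1: [0, 0, 0, 0]
R3 ← R3 − R1: [0, 0, 0, 0]
Echelon form has 1 nonzero row, so rank(T) = 1.
Each nonzero row contributes one pivot column: 1 pivot columns.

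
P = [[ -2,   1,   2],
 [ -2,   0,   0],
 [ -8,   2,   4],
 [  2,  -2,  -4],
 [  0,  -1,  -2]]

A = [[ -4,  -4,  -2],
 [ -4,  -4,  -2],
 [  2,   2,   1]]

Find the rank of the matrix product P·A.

1

First compute PA:
[[  8,   8,   4],
 [  8,   8,   4],
 [ 32,  32,  16],
 [ -8,  -8,  -4],
 [  0,   0,   0]]
Now row reduce the product.
R2 ← R2 − R1: [0, 0, 0]
R3 ← R3 − (4)·R1: [0, 0, 0]
R4 ← R4 + R1: [0, 0, 0]
1 nonzero row, so rank(PA) = 1.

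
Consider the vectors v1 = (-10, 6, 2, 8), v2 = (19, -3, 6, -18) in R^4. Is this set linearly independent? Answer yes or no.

yes

Form the matrix with these vectors as rows and row reduce.
R2 ← R2 + (19/10)·R1: [0, 42/5, 49/5, -14/5]
2 nonzero rows, so the 2 vectors span a space of dimension 2.
Since 2 = 2, the vectors are linearly independent.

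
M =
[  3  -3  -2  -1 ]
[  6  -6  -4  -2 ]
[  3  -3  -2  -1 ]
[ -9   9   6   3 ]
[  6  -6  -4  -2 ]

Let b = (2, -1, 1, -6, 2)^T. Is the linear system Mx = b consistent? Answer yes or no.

no

Row reduce the augmented matrix [M | b].
R2 ← R2 − (2)·R1: [0, 0, 0, 0, -5]
R3 ← R3 − R1: [0, 0, 0, 0, -1]
R4 ← R4 + (3)·R1: [0, 0, 0, 0, 0]
R5 ← R5 − (2)·R1: [0, 0, 0, 0, -2]
R3 ← R3 − (1/5)·R2: [0, 0, 0, 0, 0]
R5 ← R5 − (2/5)·R2: [0, 0, 0, 0, 0]
The echelon form has 2 nonzero rows; the last pivot sits in the augmented column, so rank(M) = 1 but rank([M|b]) = 2.
Since the ranks differ, the system is inconsistent.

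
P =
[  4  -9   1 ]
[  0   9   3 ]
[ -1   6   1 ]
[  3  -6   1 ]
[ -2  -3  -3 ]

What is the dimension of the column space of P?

2

Row reduce to echelon form.
R3 ← R3 + (1/4)·R1: [0, 15/4, 5/4]
R4 ← R4 − (3/4)·R1: [0, 3/4, 1/4]
R5 ← R5 + (1/2)·R1: [0, -15/2, -5/2]
R3 ← R3 − (5/12)·R2: [0, 0, 0]
R4 ← R4 − (1/12)·R2: [0, 0, 0]
R5 ← R5 + (5/6)·R2: [0, 0, 0]
Echelon form has 2 nonzero rows, so rank(P) = 2.
The column space has dimension equal to the rank: 2.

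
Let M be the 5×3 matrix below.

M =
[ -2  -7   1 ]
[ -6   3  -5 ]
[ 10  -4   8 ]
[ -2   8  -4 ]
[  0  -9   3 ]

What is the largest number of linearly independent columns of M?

Row reduce to echelon form.
R2 ← R2 − (3)·R1: [0, 24, -8]
R3 ← R3 + (5)·R1: [0, -39, 13]
R4 ← R4 − R1: [0, 15, -5]
R3 ← R3 + (13/8)·R2: [0, 0, 0]
R4 ← R4 − (5/8)·R2: [0, 0, 0]
R5 ← R5 + (3/8)·R2: [0, 0, 0]
Echelon form has 2 nonzero rows, so rank(M) = 2.
The rank gives the maximum number of linearly independent columns: 2.

2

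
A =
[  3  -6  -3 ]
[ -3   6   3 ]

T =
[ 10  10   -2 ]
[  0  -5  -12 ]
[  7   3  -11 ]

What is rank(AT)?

First compute AT:
[[  9,  51,  99],
 [ -9, -51, -99]]
Now row reduce the product.
R2 ← R2 + R1: [0, 0, 0]
1 nonzero row, so rank(AT) = 1.

1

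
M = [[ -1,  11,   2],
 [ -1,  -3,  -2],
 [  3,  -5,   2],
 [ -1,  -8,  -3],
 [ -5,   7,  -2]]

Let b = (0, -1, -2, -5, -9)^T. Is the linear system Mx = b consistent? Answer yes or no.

Row reduce the augmented matrix [M | b].
R2 ← R2 − R1: [0, -14, -4, -1]
R3 ← R3 + (3)·R1: [0, 28, 8, -2]
R4 ← R4 − R1: [0, -19, -5, -5]
R5 ← R5 − (5)·R1: [0, -48, -12, -9]
R3 ← R3 + (2)·R2: [0, 0, 0, -4]
R4 ← R4 − (19/14)·R2: [0, 0, 3/7, -51/14]
R5 ← R5 − (24/7)·R2: [0, 0, 12/7, -39/7]
Swap R3 ↔ R4
R5 ← R5 − (4)·R3: [0, 0, 0, 9]
R5 ← R5 + (9/4)·R4: [0, 0, 0, 0]
The echelon form has 4 nonzero rows; the last pivot sits in the augmented column, so rank(M) = 3 but rank([M|b]) = 4.
Since the ranks differ, the system is inconsistent.

no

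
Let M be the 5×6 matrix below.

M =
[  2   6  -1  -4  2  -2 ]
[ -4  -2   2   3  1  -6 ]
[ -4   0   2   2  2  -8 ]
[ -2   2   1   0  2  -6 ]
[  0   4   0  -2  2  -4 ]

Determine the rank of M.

2

Row reduce to echelon form.
R2 ← R2 + (2)·R1: [0, 10, 0, -5, 5, -10]
R3 ← R3 + (2)·R1: [0, 12, 0, -6, 6, -12]
R4 ← R4 + R1: [0, 8, 0, -4, 4, -8]
R3 ← R3 − (6/5)·R2: [0, 0, 0, 0, 0, 0]
R4 ← R4 − (4/5)·R2: [0, 0, 0, 0, 0, 0]
R5 ← R5 − (2/5)·R2: [0, 0, 0, 0, 0, 0]
Echelon form has 2 nonzero rows, so rank(M) = 2.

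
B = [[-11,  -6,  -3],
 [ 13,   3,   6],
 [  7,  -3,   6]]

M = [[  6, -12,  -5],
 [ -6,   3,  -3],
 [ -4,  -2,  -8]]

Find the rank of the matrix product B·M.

First compute BM:
[[-18, 120,  97],
 [ 36, -159, -122],
 [ 36, -105, -74]]
Now row reduce the product.
R2 ← R2 + (2)·R1: [0, 81, 72]
R3 ← R3 + (2)·R1: [0, 135, 120]
R3 ← R3 − (5/3)·R2: [0, 0, 0]
2 nonzero rows, so rank(BM) = 2.

2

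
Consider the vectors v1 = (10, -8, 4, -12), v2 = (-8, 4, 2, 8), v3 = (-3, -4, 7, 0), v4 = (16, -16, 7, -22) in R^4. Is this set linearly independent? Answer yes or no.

yes

Form the matrix with these vectors as rows and row reduce.
R2 ← R2 + (4/5)·R1: [0, -12/5, 26/5, -8/5]
R3 ← R3 + (3/10)·R1: [0, -32/5, 41/5, -18/5]
R4 ← R4 − (8/5)·R1: [0, -16/5, 3/5, -14/5]
R3 ← R3 − (8/3)·R2: [0, 0, -17/3, 2/3]
R4 ← R4 − (4/3)·R2: [0, 0, -19/3, -2/3]
R4 ← R4 − (19/17)·R3: [0, 0, 0, -24/17]
4 nonzero rows, so the 4 vectors span a space of dimension 4.
Since 4 = 4, the vectors are linearly independent.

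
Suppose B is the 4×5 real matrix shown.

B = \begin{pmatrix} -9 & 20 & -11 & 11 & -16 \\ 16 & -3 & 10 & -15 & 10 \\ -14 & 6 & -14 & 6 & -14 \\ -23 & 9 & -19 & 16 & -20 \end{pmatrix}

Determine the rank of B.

4

Row reduce to echelon form.
R2 ← R2 + (16/9)·R1: [0, 293/9, -86/9, 41/9, -166/9]
R3 ← R3 − (14/9)·R1: [0, -226/9, 28/9, -100/9, 98/9]
R4 ← R4 − (23/9)·R1: [0, -379/9, 82/9, -109/9, 188/9]
R3 ← R3 + (226/293)·R2: [0, 0, -1248/293, -2226/293, -978/293]
R4 ← R4 + (379/293)·R2: [0, 0, -952/293, -1822/293, -870/293]
R4 ← R4 − (119/156)·R3: [0, 0, 0, -11/26, -11/26]
Echelon form has 4 nonzero rows, so rank(B) = 4.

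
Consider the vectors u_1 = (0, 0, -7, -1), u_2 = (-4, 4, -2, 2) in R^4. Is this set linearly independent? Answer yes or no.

yes

Form the matrix with these vectors as rows and row reduce.
Swap R1 ↔ R2
2 nonzero rows, so the 2 vectors span a space of dimension 2.
Since 2 = 2, the vectors are linearly independent.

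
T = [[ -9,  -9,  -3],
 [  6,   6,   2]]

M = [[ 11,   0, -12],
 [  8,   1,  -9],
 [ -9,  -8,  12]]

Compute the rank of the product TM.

First compute TM:
[[-144,  15, 153],
 [ 96, -10, -102]]
Now row reduce the product.
R2 ← R2 + (2/3)·R1: [0, 0, 0]
1 nonzero row, so rank(TM) = 1.

1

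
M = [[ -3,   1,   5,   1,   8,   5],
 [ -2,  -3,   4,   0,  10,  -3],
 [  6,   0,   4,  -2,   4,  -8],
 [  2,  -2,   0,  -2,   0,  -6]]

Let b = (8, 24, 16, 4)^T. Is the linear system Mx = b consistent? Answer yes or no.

yes

Row reduce the augmented matrix [M | b].
R2 ← R2 − (2/3)·R1: [0, -11/3, 2/3, -2/3, 14/3, -19/3, 56/3]
R3 ← R3 + (2)·R1: [0, 2, 14, 0, 20, 2, 32]
R4 ← R4 + (2/3)·R1: [0, -4/3, 10/3, -4/3, 16/3, -8/3, 28/3]
R3 ← R3 + (6/11)·R2: [0, 0, 158/11, -4/11, 248/11, -16/11, 464/11]
R4 ← R4 − (4/11)·R2: [0, 0, 34/11, -12/11, 40/11, -4/11, 28/11]
R4 ← R4 − (17/79)·R3: [0, 0, 0, -80/79, -96/79, -4/79, -516/79]
The echelon form has 4 nonzero rows, and every pivot lies in the first 6 columns, so rank(M) = rank([M|b]) = 4.
The system is consistent.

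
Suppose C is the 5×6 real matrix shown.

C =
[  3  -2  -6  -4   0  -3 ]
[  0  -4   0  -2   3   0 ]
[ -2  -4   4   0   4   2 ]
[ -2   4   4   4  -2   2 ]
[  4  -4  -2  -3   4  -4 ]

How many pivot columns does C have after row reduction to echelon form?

3

Row reduce to echelon form.
R3 ← R3 + (2/3)·R1: [0, -16/3, 0, -8/3, 4, 0]
R4 ← R4 + (2/3)·R1: [0, 8/3, 0, 4/3, -2, 0]
R5 ← R5 − (4/3)·R1: [0, -4/3, 6, 7/3, 4, 0]
R3 ← R3 − (4/3)·R2: [0, 0, 0, 0, 0, 0]
R4 ← R4 + (2/3)·R2: [0, 0, 0, 0, 0, 0]
R5 ← R5 − (1/3)·R2: [0, 0, 6, 3, 3, 0]
Swap R3 ↔ R5
Echelon form has 3 nonzero rows, so rank(C) = 3.
Each nonzero row contributes one pivot column: 3 pivot columns.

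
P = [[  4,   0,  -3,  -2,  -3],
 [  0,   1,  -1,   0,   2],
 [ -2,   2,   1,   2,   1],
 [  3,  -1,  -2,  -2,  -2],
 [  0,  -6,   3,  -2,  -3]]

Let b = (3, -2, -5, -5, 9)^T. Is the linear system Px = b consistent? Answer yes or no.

no

Row reduce the augmented matrix [P | b].
R3 ← R3 + (1/2)·R1: [0, 2, -1/2, 1, -1/2, -7/2]
R4 ← R4 − (3/4)·R1: [0, -1, 1/4, -1/2, 1/4, -29/4]
R3 ← R3 − (2)·R2: [0, 0, 3/2, 1, -9/2, 1/2]
R4 ← R4 + R2: [0, 0, -3/4, -1/2, 9/4, -37/4]
R5 ← R5 + (6)·R2: [0, 0, -3, -2, 9, -3]
R4 ← R4 + (1/2)·R3: [0, 0, 0, 0, 0, -9]
R5 ← R5 + (2)·R3: [0, 0, 0, 0, 0, -2]
R5 ← R5 − (2/9)·R4: [0, 0, 0, 0, 0, 0]
The echelon form has 4 nonzero rows; the last pivot sits in the augmented column, so rank(P) = 3 but rank([P|b]) = 4.
Since the ranks differ, the system is inconsistent.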